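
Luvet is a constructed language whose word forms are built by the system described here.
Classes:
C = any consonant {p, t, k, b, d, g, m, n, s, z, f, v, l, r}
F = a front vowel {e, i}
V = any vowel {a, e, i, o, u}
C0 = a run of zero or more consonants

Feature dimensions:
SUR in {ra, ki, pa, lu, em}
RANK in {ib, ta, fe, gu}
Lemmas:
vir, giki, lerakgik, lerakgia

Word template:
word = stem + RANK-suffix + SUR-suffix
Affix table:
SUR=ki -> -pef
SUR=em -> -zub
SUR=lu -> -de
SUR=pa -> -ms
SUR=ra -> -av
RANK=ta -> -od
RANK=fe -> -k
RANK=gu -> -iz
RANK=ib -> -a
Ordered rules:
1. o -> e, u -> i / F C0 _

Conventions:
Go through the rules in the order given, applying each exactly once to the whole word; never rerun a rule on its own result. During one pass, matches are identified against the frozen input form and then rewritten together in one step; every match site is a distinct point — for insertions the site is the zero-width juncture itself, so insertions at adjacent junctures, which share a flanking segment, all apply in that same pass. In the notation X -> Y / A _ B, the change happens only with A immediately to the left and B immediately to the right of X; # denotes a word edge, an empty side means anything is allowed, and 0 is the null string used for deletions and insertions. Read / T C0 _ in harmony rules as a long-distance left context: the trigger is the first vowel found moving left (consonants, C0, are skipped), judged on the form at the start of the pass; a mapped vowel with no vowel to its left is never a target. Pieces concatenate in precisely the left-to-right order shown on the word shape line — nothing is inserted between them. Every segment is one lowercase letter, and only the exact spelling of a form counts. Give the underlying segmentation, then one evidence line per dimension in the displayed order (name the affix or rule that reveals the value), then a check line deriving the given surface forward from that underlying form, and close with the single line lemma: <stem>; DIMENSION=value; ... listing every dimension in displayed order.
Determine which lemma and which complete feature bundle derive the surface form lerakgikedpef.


underlying: lerakgik-od-pef
SUR=ki - signalled by the affix -pef
RANK=ta - signalled by the affix -od
check: lerakgikodpef -> lerakgikedpef
lemma: lerakgik; SUR=ki; RANK=ta


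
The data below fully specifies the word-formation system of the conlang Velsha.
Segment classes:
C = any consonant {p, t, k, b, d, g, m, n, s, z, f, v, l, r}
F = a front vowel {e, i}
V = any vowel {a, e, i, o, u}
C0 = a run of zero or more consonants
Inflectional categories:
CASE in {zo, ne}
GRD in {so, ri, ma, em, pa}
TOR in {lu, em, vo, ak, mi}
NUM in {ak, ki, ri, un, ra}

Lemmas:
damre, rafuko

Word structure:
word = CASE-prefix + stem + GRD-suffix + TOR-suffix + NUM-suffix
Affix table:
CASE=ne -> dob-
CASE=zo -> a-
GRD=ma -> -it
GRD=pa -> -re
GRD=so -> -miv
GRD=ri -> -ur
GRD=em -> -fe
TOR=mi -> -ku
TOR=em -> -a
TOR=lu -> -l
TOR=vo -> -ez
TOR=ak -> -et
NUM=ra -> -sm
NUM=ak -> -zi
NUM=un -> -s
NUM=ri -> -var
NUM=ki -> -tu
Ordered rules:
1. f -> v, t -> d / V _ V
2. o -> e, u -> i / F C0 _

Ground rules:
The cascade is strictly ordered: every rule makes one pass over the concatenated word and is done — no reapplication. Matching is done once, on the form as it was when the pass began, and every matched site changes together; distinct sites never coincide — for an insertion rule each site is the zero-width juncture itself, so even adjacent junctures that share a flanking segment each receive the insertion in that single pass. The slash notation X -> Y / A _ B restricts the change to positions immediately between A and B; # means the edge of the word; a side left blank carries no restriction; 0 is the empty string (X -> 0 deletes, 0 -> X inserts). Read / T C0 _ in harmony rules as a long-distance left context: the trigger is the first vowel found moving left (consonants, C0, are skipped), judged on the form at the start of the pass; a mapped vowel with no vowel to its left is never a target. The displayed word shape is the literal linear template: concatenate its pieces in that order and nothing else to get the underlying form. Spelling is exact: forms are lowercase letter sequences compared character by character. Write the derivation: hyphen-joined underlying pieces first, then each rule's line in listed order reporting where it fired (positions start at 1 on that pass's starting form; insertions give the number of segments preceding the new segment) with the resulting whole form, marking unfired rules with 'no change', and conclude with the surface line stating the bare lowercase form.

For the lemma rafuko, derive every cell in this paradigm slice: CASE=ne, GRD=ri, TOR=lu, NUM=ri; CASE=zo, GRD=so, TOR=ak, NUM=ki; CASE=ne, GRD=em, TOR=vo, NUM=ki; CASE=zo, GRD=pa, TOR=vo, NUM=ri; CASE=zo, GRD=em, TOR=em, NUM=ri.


cell CASE=ne, GRD=ri, TOR=lu, NUM=ri:
underlying: dob-rafuko-ur-l-var
1. f -> v, t -> d / V _ V: fires at position(s) 6: dobravukourlvar
2. o -> e, u -> i / F C0 _: no change
surface: dobravukourlvar

cell CASE=zo, GRD=so, TOR=ak, NUM=ki:
underlying: a-rafuko-miv-et-tu
1. f -> v, t -> d / V _ V: fires at position(s) 4: aravukomivettu
2. o -> e, u -> i / F C0 _: fires at position(s) 14: aravukomivetti
surface: aravukomivetti

cell CASE=ne, GRD=em, TOR=vo, NUM=ki:
underlying: dob-rafuko-fe-ez-tu
1. f -> v, t -> d / V _ V: fires at position(s) 6, 10: dobravukoveeztu
2. o -> e, u -> i / F C0 _: fires at position(s) 15: dobravukoveezti
surface: dobravukoveezti

cell CASE=zo, GRD=pa, TOR=vo, NUM=ri:
underlying: a-rafuko-re-ez-var
1. f -> v, t -> d / V _ V: fires at position(s) 4: aravukoreezvar
2. o -> e, u -> i / F C0 _: no change
surface: aravukoreezvar

cell CASE=zo, GRD=em, TOR=em, NUM=ri:
underlying: a-rafuko-fe-a-var
1. f -> v, t -> d / V _ V: fires at position(s) 4, 8: aravukoveavar
2. o -> e, u -> i / F C0 _: no change
surface: aravukoveavar


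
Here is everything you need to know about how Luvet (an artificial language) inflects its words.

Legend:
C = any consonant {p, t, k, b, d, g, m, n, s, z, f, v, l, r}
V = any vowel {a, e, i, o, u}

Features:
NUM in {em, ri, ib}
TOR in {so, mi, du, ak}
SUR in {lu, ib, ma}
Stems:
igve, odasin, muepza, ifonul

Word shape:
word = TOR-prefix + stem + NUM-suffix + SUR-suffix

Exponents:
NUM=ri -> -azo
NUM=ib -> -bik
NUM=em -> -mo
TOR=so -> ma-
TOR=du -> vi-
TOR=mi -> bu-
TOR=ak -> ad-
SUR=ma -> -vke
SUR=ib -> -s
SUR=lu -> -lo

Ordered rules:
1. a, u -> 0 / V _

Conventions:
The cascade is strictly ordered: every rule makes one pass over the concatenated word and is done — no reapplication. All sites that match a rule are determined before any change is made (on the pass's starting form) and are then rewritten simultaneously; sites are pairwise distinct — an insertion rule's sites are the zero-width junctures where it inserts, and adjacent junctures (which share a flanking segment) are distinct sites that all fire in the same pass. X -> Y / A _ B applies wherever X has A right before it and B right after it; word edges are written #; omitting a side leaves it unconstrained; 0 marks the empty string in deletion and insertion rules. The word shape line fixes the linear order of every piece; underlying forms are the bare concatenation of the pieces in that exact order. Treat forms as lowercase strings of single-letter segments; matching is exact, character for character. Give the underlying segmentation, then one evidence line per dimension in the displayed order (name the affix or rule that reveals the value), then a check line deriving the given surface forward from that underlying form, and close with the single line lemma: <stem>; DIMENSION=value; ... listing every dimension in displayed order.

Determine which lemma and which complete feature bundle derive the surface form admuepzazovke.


underlying: ad-muepza-azo-vke
NUM=ri - signalled by the affix -azo
TOR=ak - signalled by the affix ad-
SUR=ma - signalled by the affix -vke
check: admuepzaazovke -> admuepzazovke
lemma: muepza; NUM=ri; TOR=ak; SUR=ma


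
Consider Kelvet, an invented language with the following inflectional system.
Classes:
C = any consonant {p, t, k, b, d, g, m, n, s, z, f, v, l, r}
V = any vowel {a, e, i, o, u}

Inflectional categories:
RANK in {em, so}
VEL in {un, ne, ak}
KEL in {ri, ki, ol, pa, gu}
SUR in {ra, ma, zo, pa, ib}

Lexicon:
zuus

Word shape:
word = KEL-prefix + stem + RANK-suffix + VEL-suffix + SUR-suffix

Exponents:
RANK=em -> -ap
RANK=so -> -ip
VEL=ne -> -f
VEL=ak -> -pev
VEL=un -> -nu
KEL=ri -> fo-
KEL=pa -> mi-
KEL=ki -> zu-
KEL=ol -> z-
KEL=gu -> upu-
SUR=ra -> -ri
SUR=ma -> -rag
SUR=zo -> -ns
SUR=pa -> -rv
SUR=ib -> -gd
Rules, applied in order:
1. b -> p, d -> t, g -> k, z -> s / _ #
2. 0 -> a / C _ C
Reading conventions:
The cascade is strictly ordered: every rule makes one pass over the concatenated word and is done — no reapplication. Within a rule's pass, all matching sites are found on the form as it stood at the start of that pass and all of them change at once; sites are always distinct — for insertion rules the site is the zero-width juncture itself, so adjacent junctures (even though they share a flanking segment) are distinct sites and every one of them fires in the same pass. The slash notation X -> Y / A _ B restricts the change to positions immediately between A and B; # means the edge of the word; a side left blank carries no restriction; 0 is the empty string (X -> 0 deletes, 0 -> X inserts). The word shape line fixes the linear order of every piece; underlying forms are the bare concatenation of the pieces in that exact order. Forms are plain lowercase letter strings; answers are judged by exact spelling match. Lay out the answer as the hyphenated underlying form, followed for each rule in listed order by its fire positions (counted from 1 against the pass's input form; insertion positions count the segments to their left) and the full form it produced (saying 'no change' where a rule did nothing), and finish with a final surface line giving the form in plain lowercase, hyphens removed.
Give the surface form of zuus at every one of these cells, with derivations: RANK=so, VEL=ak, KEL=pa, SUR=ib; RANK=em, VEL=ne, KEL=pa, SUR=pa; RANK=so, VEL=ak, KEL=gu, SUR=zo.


cell RANK=so, VEL=ak, KEL=pa, SUR=ib:
underlying: mi-zuus-ip-pev-gd
1. b -> p, d -> t, g -> k, z -> s / _ #: fires at position(s) 13: mizuusippevgt
2. 0 -> a / C _ C: inserts after position(s) 8, 11, 12: mizuusipapevagat
surface: mizuusipapevagat

cell RANK=em, VEL=ne, KEL=pa, SUR=pa:
underlying: mi-zuus-ap-f-rv
1. b -> p, d -> t, g -> k, z -> s / _ #: no change
2. 0 -> a / C _ C: inserts after position(s) 8, 9, 10: mizuusapafarav
surface: mizuusapafarav

cell RANK=so, VEL=ak, KEL=gu, SUR=zo:
underlying: upu-zuus-ip-pev-ns
1. b -> p, d -> t, g -> k, z -> s / _ #: no change
2. 0 -> a / C _ C: inserts after position(s) 9, 12, 13: upuzuusipapevanas
surface: upuzuusipapevanas


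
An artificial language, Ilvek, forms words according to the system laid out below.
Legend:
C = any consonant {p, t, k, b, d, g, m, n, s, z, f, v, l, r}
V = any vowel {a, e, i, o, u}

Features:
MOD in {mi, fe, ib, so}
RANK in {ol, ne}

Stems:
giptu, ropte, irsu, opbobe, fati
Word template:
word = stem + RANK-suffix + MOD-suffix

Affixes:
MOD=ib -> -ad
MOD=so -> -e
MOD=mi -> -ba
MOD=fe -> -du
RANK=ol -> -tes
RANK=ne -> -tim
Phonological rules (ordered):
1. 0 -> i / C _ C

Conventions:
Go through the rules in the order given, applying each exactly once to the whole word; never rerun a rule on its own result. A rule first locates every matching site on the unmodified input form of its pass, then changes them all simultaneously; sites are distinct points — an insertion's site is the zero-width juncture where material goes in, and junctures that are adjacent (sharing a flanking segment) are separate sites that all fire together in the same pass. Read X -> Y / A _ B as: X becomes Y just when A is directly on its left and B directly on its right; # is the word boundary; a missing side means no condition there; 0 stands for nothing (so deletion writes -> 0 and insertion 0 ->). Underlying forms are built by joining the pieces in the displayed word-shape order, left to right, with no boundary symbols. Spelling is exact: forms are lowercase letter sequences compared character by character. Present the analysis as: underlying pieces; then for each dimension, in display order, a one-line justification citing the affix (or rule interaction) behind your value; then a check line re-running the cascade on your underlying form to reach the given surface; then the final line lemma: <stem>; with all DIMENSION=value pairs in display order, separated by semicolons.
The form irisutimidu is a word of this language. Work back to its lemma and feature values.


underlying: irsu-tim-du
MOD=fe - signalled by the affix -du
RANK=ne - signalled by the affix -tim
check: irsutimdu -> irisutimidu
lemma: irsu; MOD=fe; RANK=ne


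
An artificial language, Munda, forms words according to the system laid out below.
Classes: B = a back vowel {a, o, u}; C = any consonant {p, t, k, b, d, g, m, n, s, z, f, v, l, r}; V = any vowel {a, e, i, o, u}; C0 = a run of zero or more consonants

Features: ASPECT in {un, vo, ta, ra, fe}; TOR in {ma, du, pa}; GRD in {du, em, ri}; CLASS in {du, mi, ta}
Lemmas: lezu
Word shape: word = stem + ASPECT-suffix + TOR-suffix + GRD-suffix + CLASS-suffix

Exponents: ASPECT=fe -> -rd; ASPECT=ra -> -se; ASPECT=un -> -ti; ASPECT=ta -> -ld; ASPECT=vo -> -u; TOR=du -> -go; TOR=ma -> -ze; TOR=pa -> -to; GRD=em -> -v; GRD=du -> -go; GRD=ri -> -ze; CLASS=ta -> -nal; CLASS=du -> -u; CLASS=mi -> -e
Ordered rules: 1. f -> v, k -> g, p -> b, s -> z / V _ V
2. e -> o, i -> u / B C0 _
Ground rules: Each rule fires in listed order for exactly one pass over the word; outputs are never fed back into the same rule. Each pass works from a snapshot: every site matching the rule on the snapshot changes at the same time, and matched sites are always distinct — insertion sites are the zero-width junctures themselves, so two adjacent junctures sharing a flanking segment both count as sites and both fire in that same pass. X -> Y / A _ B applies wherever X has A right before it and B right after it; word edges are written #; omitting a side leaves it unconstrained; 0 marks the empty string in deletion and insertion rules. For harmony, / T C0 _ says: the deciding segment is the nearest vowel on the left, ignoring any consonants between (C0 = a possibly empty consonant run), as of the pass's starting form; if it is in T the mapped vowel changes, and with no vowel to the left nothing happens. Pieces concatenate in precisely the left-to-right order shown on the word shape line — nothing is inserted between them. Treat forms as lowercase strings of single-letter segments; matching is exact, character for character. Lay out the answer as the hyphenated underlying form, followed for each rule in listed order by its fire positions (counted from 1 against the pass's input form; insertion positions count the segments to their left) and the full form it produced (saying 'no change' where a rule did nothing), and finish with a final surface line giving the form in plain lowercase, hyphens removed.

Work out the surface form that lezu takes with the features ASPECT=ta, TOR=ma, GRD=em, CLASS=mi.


underlying: lezu-ld-ze-v-e
1. f -> v, k -> g, p -> b, s -> z / V _ V: no change
2. e -> o, i -> u / B C0 _: fires at position(s) 8: lezuldzove
surface: lezuldzove


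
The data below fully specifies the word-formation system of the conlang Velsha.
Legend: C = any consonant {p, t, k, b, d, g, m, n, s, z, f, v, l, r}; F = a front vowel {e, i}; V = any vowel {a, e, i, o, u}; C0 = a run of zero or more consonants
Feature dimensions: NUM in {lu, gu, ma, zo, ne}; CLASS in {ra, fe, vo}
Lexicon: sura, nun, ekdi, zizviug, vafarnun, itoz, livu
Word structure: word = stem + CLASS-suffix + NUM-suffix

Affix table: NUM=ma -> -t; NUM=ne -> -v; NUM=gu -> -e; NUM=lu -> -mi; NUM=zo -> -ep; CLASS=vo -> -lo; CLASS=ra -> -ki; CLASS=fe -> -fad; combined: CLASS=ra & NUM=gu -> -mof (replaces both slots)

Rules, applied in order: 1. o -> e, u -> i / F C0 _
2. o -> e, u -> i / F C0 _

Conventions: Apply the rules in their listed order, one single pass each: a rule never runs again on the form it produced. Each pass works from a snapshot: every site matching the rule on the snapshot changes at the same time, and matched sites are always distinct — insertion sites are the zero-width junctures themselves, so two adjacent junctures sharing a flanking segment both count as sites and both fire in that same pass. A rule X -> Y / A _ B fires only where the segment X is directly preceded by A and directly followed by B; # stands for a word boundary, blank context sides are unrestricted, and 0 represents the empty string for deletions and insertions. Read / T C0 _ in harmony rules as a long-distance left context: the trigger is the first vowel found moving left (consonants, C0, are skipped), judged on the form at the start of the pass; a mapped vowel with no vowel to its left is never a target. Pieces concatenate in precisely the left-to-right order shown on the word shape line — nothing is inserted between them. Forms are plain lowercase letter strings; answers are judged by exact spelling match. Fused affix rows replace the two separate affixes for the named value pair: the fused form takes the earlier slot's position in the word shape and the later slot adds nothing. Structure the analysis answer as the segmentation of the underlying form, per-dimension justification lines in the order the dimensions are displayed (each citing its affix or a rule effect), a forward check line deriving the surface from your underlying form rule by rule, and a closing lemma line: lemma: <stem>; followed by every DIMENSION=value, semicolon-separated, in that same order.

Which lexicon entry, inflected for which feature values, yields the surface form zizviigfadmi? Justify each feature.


underlying: zizviug-fad-mi
NUM=lu - signalled by the affix -mi
CLASS=fe - signalled by the affix -fad
check: zizviugfadmi -> zizviigfadmi -> zizviigfadmi
lemma: zizviug; NUM=lu; CLASS=fe


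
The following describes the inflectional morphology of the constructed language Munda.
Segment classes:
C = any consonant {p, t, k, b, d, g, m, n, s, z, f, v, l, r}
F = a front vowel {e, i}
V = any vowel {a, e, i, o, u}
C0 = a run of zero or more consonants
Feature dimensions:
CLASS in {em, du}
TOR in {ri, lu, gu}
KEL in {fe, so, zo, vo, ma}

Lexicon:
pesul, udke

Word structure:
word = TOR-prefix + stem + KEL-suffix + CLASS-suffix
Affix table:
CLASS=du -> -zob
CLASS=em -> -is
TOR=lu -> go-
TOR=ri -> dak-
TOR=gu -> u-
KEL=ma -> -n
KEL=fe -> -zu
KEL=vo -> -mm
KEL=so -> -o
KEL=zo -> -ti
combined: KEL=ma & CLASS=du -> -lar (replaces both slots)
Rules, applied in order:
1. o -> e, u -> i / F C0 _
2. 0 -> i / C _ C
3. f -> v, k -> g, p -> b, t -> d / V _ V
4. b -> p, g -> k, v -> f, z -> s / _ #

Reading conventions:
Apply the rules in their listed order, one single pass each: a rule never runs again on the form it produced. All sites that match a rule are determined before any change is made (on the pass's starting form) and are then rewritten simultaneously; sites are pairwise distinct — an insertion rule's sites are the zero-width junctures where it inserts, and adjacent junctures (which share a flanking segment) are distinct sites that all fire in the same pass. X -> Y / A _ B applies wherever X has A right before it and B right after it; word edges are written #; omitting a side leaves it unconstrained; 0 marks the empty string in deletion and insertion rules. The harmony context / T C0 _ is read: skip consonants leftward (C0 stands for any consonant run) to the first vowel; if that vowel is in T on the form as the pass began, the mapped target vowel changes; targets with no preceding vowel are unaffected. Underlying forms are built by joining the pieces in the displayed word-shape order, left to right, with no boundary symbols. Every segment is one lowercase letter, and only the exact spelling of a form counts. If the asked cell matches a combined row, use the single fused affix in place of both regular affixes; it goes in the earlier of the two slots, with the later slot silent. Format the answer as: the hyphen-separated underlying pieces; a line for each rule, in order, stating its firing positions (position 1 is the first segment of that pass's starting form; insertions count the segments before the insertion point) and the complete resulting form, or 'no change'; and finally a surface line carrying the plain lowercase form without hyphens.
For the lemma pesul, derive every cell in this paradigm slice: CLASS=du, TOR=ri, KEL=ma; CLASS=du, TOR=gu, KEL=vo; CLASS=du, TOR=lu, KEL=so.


cell CLASS=du, TOR=ri, KEL=ma:
underlying: dak-pesul-lar
1. o -> e, u -> i / F C0 _: fires at position(s) 7: dakpesillar
2. 0 -> i / C _ C: inserts after position(s) 3, 8: dakipesililar
3. f -> v, k -> g, p -> b, t -> d / V _ V: fires at position(s) 3, 5: dagibesililar
4. b -> p, g -> k, v -> f, z -> s / _ #: no change
surface: dagibesililar

cell CLASS=du, TOR=gu, KEL=vo:
underlying: u-pesul-mm-zob
1. o -> e, u -> i / F C0 _: fires at position(s) 5: upesilmmzob
2. 0 -> i / C _ C: inserts after position(s) 6, 7, 8: upesilimimizob
3. f -> v, k -> g, p -> b, t -> d / V _ V: fires at position(s) 2: ubesilimimizob
4. b -> p, g -> k, v -> f, z -> s / _ #: fires at position(s) 14: ubesilimimizop
surface: ubesilimimizop

cell CLASS=du, TOR=lu, KEL=so:
underlying: go-pesul-o-zob
1. o -> e, u -> i / F C0 _: fires at position(s) 6: gopesilozob
2. 0 -> i / C _ C: no change
3. f -> v, k -> g, p -> b, t -> d / V _ V: fires at position(s) 3: gobesilozob
4. b -> p, g -> k, v -> f, z -> s / _ #: fires at position(s) 11: gobesilozop
surface: gobesilozop


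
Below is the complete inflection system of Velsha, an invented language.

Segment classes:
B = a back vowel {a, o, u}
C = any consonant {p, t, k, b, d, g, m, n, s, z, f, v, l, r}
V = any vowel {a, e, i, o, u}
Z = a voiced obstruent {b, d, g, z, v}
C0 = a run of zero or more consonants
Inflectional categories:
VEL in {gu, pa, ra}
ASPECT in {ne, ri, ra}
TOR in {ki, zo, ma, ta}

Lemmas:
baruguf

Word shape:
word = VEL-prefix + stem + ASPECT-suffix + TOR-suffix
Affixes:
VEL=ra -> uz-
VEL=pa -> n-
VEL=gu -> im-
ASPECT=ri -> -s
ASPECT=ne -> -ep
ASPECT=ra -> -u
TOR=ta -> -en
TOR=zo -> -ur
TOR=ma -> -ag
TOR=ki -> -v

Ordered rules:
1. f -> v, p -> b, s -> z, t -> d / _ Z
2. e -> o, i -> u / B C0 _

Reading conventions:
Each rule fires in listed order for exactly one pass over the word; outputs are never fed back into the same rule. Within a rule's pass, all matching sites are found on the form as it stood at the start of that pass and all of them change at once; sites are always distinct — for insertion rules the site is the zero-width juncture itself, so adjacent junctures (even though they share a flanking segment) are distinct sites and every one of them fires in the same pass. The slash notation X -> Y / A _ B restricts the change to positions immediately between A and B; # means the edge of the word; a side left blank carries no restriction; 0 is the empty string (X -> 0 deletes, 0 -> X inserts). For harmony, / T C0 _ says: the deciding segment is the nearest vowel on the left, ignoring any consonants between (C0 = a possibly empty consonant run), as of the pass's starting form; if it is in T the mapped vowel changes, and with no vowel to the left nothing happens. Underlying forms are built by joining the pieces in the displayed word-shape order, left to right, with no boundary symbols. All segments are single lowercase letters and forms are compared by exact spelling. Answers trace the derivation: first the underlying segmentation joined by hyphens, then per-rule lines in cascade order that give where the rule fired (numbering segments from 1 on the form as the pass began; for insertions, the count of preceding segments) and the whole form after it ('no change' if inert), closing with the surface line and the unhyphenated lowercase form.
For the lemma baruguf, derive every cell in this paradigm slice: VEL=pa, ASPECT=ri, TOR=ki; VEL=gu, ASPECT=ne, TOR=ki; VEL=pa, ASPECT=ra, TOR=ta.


cell VEL=pa, ASPECT=ri, TOR=ki:
underlying: n-baruguf-s-v
1. f -> v, p -> b, s -> z, t -> d / _ Z: fires at position(s) 9: nbarugufzv
2. e -> o, i -> u / B C0 _: no change
surface: nbarugufzv

cell VEL=gu, ASPECT=ne, TOR=ki:
underlying: im-baruguf-ep-v
1. f -> v, p -> b, s -> z, t -> d / _ Z: fires at position(s) 11: imbarugufebv
2. e -> o, i -> u / B C0 _: fires at position(s) 10: imbarugufobv
surface: imbarugufobv

cell VEL=pa, ASPECT=ra, TOR=ta:
underlying: n-baruguf-u-en
1. f -> v, p -> b, s -> z, t -> d / _ Z: no change
2. e -> o, i -> u / B C0 _: fires at position(s) 10: nbarugufuon
surface: nbarugufuon


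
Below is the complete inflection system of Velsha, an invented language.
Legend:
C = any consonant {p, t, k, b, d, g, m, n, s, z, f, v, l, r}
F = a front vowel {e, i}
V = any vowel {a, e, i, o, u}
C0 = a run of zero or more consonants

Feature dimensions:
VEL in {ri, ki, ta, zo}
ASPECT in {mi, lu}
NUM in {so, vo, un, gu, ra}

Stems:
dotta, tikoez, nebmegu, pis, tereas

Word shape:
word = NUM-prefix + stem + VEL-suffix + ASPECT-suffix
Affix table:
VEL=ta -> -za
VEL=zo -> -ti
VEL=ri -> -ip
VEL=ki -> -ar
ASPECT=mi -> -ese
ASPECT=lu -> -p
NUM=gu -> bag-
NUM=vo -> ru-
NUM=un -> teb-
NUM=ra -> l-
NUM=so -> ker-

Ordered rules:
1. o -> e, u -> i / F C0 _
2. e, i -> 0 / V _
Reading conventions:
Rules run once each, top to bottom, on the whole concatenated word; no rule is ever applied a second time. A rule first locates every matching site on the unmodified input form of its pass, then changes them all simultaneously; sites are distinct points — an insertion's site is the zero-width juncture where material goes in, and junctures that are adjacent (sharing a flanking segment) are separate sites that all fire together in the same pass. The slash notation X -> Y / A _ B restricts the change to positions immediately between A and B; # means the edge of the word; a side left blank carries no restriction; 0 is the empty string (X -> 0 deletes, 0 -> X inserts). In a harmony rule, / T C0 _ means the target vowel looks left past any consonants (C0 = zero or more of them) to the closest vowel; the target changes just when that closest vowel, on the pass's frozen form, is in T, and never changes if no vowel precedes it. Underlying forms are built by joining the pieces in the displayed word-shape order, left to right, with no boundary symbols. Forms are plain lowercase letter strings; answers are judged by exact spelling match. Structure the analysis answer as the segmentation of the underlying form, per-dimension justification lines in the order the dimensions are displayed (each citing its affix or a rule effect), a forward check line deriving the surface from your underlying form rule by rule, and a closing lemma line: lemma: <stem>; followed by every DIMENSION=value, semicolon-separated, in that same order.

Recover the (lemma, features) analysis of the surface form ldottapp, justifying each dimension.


underlying: l-dotta-ip-p
VEL=ri - signalled by the affix -ip
ASPECT=lu - signalled by the affix -p
NUM=ra - signalled by the affix l-
check: ldottaipp -> ldottaipp -> ldottapp
lemma: dotta; VEL=ri; ASPECT=lu; NUM=ra


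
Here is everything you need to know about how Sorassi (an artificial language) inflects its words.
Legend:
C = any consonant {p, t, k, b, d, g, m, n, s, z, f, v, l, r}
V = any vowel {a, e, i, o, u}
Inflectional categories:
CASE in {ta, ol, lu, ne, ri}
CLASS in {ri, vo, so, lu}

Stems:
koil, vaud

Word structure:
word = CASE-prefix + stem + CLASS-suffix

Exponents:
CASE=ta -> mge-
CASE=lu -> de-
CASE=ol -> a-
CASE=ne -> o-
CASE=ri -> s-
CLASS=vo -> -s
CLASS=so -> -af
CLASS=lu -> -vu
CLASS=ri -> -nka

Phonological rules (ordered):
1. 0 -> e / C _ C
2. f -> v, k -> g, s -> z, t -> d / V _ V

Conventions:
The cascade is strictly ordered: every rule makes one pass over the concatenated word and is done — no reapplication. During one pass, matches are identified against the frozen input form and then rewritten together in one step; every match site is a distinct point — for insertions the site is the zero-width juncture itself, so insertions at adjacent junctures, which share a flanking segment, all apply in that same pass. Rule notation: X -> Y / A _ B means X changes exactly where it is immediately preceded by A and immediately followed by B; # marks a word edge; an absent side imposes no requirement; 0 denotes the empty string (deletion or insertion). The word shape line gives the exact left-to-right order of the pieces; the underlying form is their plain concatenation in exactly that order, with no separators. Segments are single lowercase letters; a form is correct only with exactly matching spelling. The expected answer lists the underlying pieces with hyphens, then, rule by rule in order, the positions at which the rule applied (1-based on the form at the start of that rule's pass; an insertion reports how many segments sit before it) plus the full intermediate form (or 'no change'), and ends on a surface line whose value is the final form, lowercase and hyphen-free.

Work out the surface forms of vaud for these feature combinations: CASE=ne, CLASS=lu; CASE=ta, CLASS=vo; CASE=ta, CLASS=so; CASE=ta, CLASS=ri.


cell CASE=ne, CLASS=lu:
underlying: o-vaud-vu
1. 0 -> e / C _ C: inserts after position(s) 5: ovaudevu
2. f -> v, k -> g, s -> z, t -> d / V _ V: no change
surface: ovaudevu

cell CASE=ta, CLASS=vo:
underlying: mge-vaud-s
1. 0 -> e / C _ C: inserts after position(s) 1, 7: megevaudes
2. f -> v, k -> g, s -> z, t -> d / V _ V: no change
surface: megevaudes

cell CASE=ta, CLASS=so:
underlying: mge-vaud-af
1. 0 -> e / C _ C: inserts after position(s) 1: megevaudaf
2. f -> v, k -> g, s -> z, t -> d / V _ V: no change
surface: megevaudaf

cell CASE=ta, CLASS=ri:
underlying: mge-vaud-nka
1. 0 -> e / C _ C: inserts after position(s) 1, 7, 8: megevaudeneka
2. f -> v, k -> g, s -> z, t -> d / V _ V: fires at position(s) 12: megevaudenega
surface: megevaudenega


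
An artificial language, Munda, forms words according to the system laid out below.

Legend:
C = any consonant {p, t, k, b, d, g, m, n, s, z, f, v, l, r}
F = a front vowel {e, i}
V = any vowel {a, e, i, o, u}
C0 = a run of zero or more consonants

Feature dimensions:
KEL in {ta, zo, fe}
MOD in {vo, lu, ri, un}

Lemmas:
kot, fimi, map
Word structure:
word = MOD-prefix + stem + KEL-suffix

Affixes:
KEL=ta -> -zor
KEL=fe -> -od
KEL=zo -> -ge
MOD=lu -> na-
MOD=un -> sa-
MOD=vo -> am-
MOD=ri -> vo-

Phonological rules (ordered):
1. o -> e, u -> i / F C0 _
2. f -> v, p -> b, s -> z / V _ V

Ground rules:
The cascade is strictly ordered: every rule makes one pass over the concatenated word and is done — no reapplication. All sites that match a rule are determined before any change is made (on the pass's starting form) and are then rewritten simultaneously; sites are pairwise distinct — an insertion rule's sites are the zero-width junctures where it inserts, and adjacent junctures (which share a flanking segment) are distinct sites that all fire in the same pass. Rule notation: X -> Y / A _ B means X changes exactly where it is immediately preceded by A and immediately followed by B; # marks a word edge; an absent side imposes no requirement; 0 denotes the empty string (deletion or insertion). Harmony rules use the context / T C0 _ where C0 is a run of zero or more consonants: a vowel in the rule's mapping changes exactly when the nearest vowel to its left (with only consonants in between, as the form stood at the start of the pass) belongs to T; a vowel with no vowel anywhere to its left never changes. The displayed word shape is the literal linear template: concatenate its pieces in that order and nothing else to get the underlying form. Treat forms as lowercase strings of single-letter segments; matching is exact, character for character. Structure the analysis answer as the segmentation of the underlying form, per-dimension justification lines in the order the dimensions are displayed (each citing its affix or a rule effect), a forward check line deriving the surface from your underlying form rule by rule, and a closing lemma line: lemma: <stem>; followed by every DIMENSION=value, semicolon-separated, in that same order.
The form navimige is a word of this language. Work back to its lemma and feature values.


underlying: na-fimi-ge
KEL=zo - signalled by the affix -ge
MOD=lu - signalled by the affix na-
check: nafimige -> nafimige -> navimige
lemma: fimi; KEL=zo; MOD=lu


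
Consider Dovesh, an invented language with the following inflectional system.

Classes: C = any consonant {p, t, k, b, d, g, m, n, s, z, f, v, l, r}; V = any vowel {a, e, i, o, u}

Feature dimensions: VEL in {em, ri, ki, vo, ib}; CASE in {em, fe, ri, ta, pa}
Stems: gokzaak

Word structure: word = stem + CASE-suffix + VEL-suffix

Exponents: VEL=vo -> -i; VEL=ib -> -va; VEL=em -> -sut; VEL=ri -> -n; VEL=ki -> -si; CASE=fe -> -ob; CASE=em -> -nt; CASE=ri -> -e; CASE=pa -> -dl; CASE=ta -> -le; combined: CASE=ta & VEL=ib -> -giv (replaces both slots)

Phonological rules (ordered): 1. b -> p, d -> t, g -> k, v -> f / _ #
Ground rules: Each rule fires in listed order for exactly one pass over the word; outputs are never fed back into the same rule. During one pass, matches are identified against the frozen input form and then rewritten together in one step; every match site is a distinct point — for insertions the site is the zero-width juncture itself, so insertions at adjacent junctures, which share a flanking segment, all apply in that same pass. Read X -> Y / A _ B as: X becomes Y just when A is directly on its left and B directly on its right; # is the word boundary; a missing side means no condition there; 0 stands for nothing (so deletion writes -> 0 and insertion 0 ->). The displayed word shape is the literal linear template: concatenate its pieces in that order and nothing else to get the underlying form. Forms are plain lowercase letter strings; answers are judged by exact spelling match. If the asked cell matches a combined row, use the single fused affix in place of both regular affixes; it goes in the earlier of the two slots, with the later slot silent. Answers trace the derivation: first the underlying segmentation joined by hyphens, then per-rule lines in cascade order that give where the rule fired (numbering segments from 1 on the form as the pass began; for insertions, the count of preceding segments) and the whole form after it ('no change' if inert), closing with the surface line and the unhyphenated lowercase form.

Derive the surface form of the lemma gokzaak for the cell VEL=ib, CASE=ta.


underlying: gokzaak-giv
1. b -> p, d -> t, g -> k, v -> f / _ #: fires at position(s) 10: gokzaakgif
surface: gokzaakgif


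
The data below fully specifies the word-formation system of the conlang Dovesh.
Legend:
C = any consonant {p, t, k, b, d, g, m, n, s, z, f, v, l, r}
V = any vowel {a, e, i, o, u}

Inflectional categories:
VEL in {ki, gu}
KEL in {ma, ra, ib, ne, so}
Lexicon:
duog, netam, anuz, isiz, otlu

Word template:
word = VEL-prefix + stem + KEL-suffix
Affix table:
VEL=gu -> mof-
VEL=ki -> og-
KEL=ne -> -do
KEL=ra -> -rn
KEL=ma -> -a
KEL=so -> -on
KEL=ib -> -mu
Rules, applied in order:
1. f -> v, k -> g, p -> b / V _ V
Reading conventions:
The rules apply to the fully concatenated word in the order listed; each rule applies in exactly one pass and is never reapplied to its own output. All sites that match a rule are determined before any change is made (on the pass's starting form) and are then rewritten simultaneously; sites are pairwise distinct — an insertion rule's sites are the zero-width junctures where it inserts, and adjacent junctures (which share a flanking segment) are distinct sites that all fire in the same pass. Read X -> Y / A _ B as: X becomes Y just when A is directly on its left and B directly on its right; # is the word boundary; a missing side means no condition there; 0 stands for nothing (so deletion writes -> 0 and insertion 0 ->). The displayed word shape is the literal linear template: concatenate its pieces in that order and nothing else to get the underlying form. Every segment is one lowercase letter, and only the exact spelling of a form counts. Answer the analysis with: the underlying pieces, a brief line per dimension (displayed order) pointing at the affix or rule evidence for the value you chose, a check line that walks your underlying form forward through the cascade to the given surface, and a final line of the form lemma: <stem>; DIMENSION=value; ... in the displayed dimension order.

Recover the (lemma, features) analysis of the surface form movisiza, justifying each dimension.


underlying: mof-isiz-a
VEL=gu - signalled by the affix mof-
KEL=ma - signalled by the affix -a
check: mofisiza -> movisiza
lemma: isiz; VEL=gu; KEL=ma


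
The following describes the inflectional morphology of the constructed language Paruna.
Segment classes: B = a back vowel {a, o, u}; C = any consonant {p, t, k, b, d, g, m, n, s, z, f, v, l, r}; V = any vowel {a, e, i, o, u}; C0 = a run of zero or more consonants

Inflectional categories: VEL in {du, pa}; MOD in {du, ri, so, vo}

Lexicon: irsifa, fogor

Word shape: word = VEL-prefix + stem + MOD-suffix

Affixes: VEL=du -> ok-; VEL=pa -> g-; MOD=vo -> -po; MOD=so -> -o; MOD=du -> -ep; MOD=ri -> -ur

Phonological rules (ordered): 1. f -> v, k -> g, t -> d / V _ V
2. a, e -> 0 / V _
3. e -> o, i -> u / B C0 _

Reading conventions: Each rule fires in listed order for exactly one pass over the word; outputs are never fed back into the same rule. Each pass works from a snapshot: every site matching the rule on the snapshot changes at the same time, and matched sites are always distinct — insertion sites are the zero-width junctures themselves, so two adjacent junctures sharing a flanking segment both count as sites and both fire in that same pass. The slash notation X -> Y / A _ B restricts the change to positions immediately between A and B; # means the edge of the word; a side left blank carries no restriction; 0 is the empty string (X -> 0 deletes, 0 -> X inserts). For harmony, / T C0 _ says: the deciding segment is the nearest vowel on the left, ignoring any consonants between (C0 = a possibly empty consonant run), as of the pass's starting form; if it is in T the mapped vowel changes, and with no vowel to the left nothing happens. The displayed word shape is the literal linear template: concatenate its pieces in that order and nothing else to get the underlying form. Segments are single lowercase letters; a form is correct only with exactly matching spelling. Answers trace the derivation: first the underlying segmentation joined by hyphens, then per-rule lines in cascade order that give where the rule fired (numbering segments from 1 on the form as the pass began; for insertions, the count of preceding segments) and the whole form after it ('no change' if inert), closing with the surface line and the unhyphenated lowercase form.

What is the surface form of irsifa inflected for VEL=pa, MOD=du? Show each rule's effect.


underlying: g-irsifa-ep
1. f -> v, k -> g, t -> d / V _ V: fires at position(s) 6: girsivaep
2. a, e -> 0 / V _: fires at position(s) 8: girsivap
3. e -> o, i -> u / B C0 _: no change
surface: girsivap


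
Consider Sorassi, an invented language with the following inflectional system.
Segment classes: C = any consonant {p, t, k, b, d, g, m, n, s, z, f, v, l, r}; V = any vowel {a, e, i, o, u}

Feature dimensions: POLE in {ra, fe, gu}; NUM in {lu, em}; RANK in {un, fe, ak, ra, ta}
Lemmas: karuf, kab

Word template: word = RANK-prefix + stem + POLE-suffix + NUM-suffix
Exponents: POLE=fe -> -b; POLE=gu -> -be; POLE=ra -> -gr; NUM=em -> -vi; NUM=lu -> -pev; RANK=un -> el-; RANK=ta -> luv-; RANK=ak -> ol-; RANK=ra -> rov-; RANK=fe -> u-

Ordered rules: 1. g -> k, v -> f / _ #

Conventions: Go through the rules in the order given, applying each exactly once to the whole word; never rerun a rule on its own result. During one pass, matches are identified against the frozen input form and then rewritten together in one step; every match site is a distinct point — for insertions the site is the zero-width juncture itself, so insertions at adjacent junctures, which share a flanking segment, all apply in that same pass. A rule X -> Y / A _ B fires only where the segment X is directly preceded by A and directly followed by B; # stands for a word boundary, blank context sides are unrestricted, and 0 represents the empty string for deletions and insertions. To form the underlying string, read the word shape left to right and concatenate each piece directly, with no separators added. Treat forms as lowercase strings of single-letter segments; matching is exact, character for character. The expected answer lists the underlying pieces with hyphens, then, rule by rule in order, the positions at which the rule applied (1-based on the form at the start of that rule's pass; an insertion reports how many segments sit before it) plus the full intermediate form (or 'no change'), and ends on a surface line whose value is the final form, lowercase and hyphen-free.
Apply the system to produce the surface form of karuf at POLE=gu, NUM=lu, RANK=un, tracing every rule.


underlying: el-karuf-be-pev
1. g -> k, v -> f / _ #: fires at position(s) 12: elkarufbepef
surface: elkarufbepef
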